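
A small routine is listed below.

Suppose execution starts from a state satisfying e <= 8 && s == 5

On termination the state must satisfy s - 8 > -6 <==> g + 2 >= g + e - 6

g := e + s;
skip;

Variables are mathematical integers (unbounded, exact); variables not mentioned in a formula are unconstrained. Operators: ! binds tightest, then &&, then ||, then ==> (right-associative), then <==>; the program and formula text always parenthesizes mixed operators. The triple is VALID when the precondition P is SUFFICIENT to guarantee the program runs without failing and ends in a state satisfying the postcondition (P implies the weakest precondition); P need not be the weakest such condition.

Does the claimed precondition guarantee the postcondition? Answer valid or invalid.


Working backward. After the program, the postcondition s - 8 > -6 <==> g + 2 >= g + e - 6 must hold; in canonical form it is s > 2 <==> e <= 8.
Before skip: s > 2 <==> e <= 8
Before g := e + s: s > 2 <==> e <= 8
The weakest precondition is s > 2 <==> e <= 8.
Check whether e <= 8 && s == 5 implies it.
Every state satisfying the precondition satisfies the weakest precondition: the implication holds.
Answer: valid


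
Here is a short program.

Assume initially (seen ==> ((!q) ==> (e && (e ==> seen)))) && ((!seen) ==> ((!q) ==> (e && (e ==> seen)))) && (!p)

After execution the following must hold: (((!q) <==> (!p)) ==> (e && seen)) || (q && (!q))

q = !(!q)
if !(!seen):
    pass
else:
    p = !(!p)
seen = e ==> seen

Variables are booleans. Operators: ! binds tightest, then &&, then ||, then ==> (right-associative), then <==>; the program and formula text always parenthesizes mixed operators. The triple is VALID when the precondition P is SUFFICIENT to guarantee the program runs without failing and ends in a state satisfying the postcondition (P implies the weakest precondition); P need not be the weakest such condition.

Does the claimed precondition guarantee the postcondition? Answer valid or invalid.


Working backward. After the program, the postcondition (((!q) <==> (!p)) ==> (e && seen)) || (q && (!q)) must hold; in canonical form it is ((!q) <==> (!p)) ==> (e && seen).
Before seen := e ==> seen: ((!q) <==> (!p)) ==> (e && (e ==> seen))
Then branch requires ((!q) <==> (!p)) ==> (e && (e ==> seen)); else branch requires ((!q) <==> (!p)) ==> (e && (e ==> seen)).
Before the if: (seen ==> (((!q) <==> (!p)) ==> (e && (e ==> seen)))) && ((!seen) ==> (((!q) <==> (!p)) ==> (e && (e ==> seen))))
Before q := !(!q): (seen ==> (((!q) <==> (!p)) ==> (e && (e ==> seen)))) && ((!seen) ==> (((!q) <==> (!p)) ==> (e && (e ==> seen))))
The weakest precondition is (seen ==> (((!q) <==> (!p)) ==> (e && (e ==> seen)))) && ((!seen) ==> (((!q) <==> (!p)) ==> (e && (e ==> seen)))).
Check whether (seen ==> ((!q) ==> (e && (e ==> seen)))) && ((!seen) ==> ((!q) ==> (e && (e ==> seen)))) && (!p) implies it.
Every state satisfying the precondition satisfies the weakest precondition: the implication holds.
Answer: valid


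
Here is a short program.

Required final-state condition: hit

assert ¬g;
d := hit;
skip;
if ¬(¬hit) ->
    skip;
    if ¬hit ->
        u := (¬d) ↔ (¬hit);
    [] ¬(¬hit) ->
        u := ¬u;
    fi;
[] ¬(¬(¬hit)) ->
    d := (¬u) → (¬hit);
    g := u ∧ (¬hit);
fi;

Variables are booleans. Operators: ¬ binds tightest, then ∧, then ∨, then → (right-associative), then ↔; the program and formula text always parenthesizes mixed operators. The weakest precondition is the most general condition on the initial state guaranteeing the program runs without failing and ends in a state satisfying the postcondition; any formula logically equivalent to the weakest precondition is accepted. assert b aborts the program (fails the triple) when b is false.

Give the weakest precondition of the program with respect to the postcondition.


Working backward. After the program, hit must hold.
Then branch requires (¬hit) → hit; else branch requires hit.
Before the if: (hit → ((¬hit) → hit)) ∧ ((¬hit) → hit)
Before skip: (hit → ((¬hit) → hit)) ∧ ((¬hit) → hit)
Before d := hit: (hit → ((¬hit) → hit)) ∧ ((¬hit) → hit)
Before assert ¬g: (¬g) ∧ (hit → ((¬hit) → hit)) ∧ ((¬hit) → hit)
Answer: WP = (¬g) ∧ (hit → ((¬hit) → hit)) ∧ ((¬hit) → hit)


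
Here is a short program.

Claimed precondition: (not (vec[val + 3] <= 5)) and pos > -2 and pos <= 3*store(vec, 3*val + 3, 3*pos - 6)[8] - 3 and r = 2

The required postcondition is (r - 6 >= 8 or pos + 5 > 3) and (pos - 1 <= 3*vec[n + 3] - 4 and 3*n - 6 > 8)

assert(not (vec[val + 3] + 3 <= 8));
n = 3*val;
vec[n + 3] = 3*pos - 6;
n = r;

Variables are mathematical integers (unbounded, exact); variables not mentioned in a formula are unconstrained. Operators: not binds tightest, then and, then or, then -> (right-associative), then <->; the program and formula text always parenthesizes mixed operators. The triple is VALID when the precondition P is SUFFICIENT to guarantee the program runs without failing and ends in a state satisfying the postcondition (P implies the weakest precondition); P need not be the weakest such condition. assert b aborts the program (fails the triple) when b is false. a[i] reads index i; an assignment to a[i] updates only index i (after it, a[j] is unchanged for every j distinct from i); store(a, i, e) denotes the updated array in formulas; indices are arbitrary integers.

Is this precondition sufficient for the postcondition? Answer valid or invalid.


Working backward. After the program, the postcondition (r - 6 >= 8 or pos + 5 > 3) and (pos - 1 <= 3*vec[n + 3] - 4 and 3*n - 6 > 8) must hold; in canonical form it is (r >= 14 or pos > -2) and pos <= 3*vec[n + 3] - 3 and 3*n > 14.
Before n := r: (r >= 14 or pos > -2) and pos <= 3*vec[r + 3] - 3 and 3*r > 14
Before vec[n + 3] := 3*pos - 6: (r >= 14 or pos > -2) and pos <= 3*store(vec, n + 3, 3*pos - 6)[r + 3] - 3 and 3*r > 14
Before n := 3*val: (r >= 14 or pos > -2) and pos <= 3*store(vec, 3*val + 3, 3*pos - 6)[r + 3] - 3 and 3*r > 14
Before assert not (vec[val + 3] + 3 <= 8): (not (vec[val + 3] <= 5)) and (r >= 14 or pos > -2) and pos <= 3*store(vec, 3*val + 3, 3*pos - 6)[r + 3] - 3 and 3*r > 14
The weakest precondition is (not (vec[val + 3] <= 5)) and (r >= 14 or pos > -2) and pos <= 3*store(vec, 3*val + 3, 3*pos - 6)[r + 3] - 3 and 3*r > 14.
Check whether (not (vec[val + 3] <= 5)) and pos > -2 and pos <= 3*store(vec, 3*val + 3, 3*pos - 6)[8] - 3 and r = 2 implies it.
Countermodel: at the initial state pos = 0, r = 2, val = -15215, vec = {[-45642] = 2, [-15212] = 6, [5] = 2, [8] = 1, elsewhere 2}, the precondition holds but the weakest precondition fails.
Answer: invalid


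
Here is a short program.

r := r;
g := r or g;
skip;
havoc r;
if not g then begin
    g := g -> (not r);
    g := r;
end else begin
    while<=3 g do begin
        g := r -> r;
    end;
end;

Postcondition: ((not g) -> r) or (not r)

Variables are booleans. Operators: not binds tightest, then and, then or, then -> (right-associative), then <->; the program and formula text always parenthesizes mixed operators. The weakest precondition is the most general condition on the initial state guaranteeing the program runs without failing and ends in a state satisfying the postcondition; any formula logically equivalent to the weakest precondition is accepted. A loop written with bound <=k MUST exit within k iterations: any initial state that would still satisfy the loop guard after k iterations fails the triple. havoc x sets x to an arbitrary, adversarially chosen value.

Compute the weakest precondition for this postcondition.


Working backward. After the program, ((not g) -> r) or (not r) must hold.
Then branch requires ((not r) -> r) or (not r); else branch requires (not g) and ((not g) -> (((not g) -> r) or (not r))).
Before the if: ((not g) -> (((not r) -> r) or (not r))) and (g -> ((not g) and ((not g) -> (((not g) -> r) or (not r)))))
Before havoc r: g -> (not g)
Before skip: g -> (not g)
Before g := r or g: (r or g) -> (not (r or g))
Before r := r: (r or g) -> (not (r or g))
Answer: WP = (r or g) -> (not (r or g))


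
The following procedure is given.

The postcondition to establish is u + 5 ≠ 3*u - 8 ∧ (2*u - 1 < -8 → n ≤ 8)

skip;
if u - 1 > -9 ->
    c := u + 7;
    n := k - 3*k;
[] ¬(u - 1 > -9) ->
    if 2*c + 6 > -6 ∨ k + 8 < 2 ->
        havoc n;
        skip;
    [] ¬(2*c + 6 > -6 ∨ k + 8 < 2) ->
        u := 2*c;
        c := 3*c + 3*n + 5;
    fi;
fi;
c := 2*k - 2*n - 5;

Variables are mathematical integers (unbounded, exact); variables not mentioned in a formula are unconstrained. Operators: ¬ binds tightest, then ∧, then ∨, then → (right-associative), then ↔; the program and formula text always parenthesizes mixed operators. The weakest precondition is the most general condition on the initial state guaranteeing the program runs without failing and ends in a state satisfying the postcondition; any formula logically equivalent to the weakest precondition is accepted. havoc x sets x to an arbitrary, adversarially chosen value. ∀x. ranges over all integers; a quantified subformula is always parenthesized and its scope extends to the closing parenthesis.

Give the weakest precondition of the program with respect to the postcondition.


Working backward. After the program, the postcondition u + 5 ≠ 3*u - 8 ∧ (2*u - 1 < -8 → n ≤ 8) must hold; in canonical form it is 2*u ≠ 13 ∧ (2*u < -7 → n ≤ 8).
Before c := 2*k - 2*n - 5: 2*u ≠ 13 ∧ (2*u < -7 → n ≤ 8)
Then branch requires 2*u ≠ 13 ∧ (2*u < -7 → 2*k ≥ -8); else branch requires ((2*c > -12 ∨ k < -6) → (∀n_1. (2*u ≠ 13 ∧ (2*u < -7 → n_1 ≤ 8)))) ∧ ((¬(2*c > -12 ∨ k < -6)) → (4*c ≠ 13 ∧ (4*c < -7 → n ≤ 8))).
Before the if: (u > -8 → (2*u ≠ 13 ∧ (2*u < -7 → 2*k ≥ -8))) ∧ ((¬(u > -8)) → (((2*c > -12 ∨ k < -6) → (∀n_1. (2*u ≠ 13 ∧ (2*u < -7 → n_1 ≤ 8)))) ∧ ((¬(2*c > -12 ∨ k < -6)) → (4*c ≠ 13 ∧ (4*c < -7 → n ≤ 8)))))
Before skip: (u > -8 → (2*u ≠ 13 ∧ (2*u < -7 → 2*k ≥ -8))) ∧ ((¬(u > -8)) → (((2*c > -12 ∨ k < -6) → (∀n_1. (2*u ≠ 13 ∧ (2*u < -7 → n_1 ≤ 8)))) ∧ ((¬(2*c > -12 ∨ k < -6)) → (4*c ≠ 13 ∧ (4*c < -7 → n ≤ 8)))))
Answer: WP = (u > -8 → (2*u ≠ 13 ∧ (2*u < -7 → 2*k ≥ -8))) ∧ ((¬(u > -8)) → (((2*c > -12 ∨ k < -6) → (∀n_1. (2*u ≠ 13 ∧ (2*u < -7 → n_1 ≤ 8)))) ∧ ((¬(2*c > -12 ∨ k < -6)) → (4*c ≠ 13 ∧ (4*c < -7 → n ≤ 8)))))


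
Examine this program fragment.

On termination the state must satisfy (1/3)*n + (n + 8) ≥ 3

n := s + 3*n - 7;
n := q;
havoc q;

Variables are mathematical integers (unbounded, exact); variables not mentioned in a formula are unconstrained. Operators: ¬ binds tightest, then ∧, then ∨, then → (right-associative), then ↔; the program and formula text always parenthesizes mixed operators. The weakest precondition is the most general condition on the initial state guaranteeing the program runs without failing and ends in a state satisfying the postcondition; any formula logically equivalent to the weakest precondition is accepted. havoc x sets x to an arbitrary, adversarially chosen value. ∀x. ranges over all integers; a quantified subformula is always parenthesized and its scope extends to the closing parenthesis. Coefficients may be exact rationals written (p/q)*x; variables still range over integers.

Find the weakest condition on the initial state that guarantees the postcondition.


Working backward. After the program, the postcondition (1/3)*n + (n + 8) ≥ 3 must hold; in canonical form it is (4/3)*n ≥ -5.
Before havoc q: (4/3)*n ≥ -5
Before n := q: (4/3)*q ≥ -5
Before n := s + 3*n - 7: (4/3)*q ≥ -5
Answer: WP = (4/3)*q ≥ -5


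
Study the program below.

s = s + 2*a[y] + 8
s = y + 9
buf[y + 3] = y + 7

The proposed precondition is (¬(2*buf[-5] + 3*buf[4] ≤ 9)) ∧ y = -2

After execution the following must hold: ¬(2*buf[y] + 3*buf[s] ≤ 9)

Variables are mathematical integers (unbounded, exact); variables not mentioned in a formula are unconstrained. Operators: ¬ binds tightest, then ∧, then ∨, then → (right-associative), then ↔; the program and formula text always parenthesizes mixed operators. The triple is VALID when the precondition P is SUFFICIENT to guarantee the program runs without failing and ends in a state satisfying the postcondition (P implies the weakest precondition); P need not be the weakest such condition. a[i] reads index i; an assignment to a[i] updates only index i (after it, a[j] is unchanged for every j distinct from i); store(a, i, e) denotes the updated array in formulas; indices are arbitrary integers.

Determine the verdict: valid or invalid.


Working backward. After the program, the postcondition ¬(2*buf[y] + 3*buf[s] ≤ 9) must hold; in canonical form it is ¬(3*buf[s] + 2*buf[y] ≤ 9).
Before buf[y + 3] := y + 7: ¬(3*store(buf, y + 3, y + 7)[s] + 2*store(buf, y + 3, y + 7)[y] ≤ 9)
Before s := y + 9: ¬(3*store(buf, y + 3, y + 7)[y + 9] + 2*store(buf, y + 3, y + 7)[y] ≤ 9)
Before s := s + 2*a[y] + 8: ¬(3*store(buf, y + 3, y + 7)[y + 9] + 2*store(buf, y + 3, y + 7)[y] ≤ 9)
The weakest precondition is ¬(3*store(buf, y + 3, y + 7)[y + 9] + 2*store(buf, y + 3, y + 7)[y] ≤ 9).
Check whether (¬(2*buf[-5] + 3*buf[4] ≤ 9)) ∧ y = -2 implies it.
Countermodel: at the initial state buf = {[-5] = 21122, [-2] = 0, [1] = -15521, [4] = -14078, [7] = -15521, elsewhere -15521}, y = -2, the precondition holds but the weakest precondition fails.
Answer: invalid


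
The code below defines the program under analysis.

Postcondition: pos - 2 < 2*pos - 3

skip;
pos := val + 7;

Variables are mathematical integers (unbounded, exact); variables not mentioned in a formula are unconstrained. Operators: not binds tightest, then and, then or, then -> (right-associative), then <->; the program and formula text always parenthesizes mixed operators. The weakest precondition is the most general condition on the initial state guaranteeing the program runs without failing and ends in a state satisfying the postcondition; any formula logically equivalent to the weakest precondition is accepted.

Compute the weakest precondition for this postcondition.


Working backward. After the program, the postcondition pos - 2 < 2*pos - 3 must hold; in canonical form it is pos > 1.
Before pos := val + 7: val > -6
Before skip: val > -6
Answer: WP = val > -6


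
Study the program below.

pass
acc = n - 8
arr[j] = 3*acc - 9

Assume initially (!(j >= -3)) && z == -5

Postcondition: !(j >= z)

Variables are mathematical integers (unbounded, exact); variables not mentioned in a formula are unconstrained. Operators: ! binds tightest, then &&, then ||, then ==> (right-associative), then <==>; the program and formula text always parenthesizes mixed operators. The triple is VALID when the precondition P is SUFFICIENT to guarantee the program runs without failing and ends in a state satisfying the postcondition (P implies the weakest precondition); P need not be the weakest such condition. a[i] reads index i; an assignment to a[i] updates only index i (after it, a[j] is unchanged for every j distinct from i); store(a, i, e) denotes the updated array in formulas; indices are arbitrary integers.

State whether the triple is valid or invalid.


Working backward. After the program, !(j >= z) must hold.
Before arr[j] := 3*acc - 9: !(j >= z)
Before acc := n - 8: !(j >= z)
Before skip: !(j >= z)
The weakest precondition is !(j >= z).
Check whether (!(j >= -3)) && z == -5 implies it.
Countermodel: at the initial state j = -5, z = -5, the precondition holds but the weakest precondition fails.
Answer: invalid


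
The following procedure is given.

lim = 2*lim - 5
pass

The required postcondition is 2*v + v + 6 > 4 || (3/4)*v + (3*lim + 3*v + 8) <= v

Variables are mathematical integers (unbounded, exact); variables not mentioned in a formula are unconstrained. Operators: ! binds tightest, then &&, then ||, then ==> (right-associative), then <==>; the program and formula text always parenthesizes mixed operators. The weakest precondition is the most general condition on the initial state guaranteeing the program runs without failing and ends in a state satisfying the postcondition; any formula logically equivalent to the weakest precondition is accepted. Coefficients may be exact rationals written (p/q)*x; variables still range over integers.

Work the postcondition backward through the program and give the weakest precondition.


Working backward. After the program, the postcondition 2*v + v + 6 > 4 || (3/4)*v + (3*lim + 3*v + 8) <= v must hold; in canonical form it is 3*v > -2 || 3*lim + (11/4)*v <= -8.
Before skip: 3*v > -2 || 3*lim + (11/4)*v <= -8
Before lim := 2*lim - 5: 3*v > -2 || 6*lim + (11/4)*v <= 7
Answer: WP = 3*v > -2 || 6*lim + (11/4)*v <= 7


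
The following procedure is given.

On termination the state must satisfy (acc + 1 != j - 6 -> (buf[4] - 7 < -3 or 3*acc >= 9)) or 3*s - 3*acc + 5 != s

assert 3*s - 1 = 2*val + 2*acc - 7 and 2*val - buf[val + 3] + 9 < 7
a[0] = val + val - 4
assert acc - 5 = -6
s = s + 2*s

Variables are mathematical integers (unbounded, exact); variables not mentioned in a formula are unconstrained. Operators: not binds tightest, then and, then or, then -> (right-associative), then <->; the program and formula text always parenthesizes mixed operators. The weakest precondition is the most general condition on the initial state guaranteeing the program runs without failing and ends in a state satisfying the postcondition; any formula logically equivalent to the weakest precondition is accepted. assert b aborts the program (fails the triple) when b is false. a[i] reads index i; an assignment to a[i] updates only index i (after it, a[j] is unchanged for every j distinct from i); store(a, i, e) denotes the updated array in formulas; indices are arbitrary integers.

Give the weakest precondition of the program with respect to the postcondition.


Working backward. After the program, the postcondition (acc + 1 != j - 6 -> (buf[4] - 7 < -3 or 3*acc >= 9)) or 3*s - 3*acc + 5 != s must hold; in canonical form it is (acc != j - 7 -> (buf[4] < 4 or 3*acc >= 9)) or 2*s != 3*acc - 5.
Before s := s + 2*s: (acc != j - 7 -> (buf[4] < 4 or 3*acc >= 9)) or 6*s != 3*acc - 5
Before assert acc - 5 = -6: acc = -1 and ((acc != j - 7 -> (buf[4] < 4 or 3*acc >= 9)) or 6*s != 3*acc - 5)
Before a[0] := val + val - 4: acc = -1 and ((acc != j - 7 -> (buf[4] < 4 or 3*acc >= 9)) or 6*s != 3*acc - 5)
Before assert 3*s - 1 = 2*val + 2*acc - 7 and 2*val - buf[val + 3] + 9 < 7: 3*s = 2*acc + 2*val - 6 and 2*val < buf[val + 3] - 2 and acc = -1 and ((acc != j - 7 -> (buf[4] < 4 or 3*acc >= 9)) or 6*s != 3*acc - 5)
Answer: WP = 3*s = 2*acc + 2*val - 6 and 2*val < buf[val + 3] - 2 and acc = -1 and ((acc != j - 7 -> (buf[4] < 4 or 3*acc >= 9)) or 6*s != 3*acc - 5)


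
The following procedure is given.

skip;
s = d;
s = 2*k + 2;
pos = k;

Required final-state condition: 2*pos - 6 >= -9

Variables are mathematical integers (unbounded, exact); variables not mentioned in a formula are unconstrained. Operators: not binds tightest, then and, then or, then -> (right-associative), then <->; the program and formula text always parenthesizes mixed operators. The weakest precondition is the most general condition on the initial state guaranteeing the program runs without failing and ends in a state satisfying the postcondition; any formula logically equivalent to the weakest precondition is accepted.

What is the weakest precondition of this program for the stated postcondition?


Working backward. After the program, the postcondition 2*pos - 6 >= -9 must hold; in canonical form it is 2*pos >= -3.
Before pos := k: 2*k >= -3
Before s := 2*k + 2: 2*k >= -3
Before s := d: 2*k >= -3
Before skip: 2*k >= -3
Answer: WP = 2*k >= -3


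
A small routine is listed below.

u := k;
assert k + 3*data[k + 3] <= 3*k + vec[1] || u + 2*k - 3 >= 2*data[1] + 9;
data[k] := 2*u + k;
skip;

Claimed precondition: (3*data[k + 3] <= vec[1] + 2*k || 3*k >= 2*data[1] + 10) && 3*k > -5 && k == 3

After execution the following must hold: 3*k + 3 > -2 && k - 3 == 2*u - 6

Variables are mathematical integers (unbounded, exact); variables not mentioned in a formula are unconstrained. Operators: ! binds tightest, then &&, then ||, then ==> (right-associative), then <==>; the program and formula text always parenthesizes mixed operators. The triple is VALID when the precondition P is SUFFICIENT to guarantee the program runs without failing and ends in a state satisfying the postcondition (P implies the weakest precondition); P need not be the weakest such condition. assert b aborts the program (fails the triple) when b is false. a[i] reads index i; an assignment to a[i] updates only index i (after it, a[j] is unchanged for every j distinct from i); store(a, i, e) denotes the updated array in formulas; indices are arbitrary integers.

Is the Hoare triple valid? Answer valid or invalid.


Working backward. After the program, the postcondition 3*k + 3 > -2 && k - 3 == 2*u - 6 must hold; in canonical form it is 3*k > -5 && k == 2*u - 3.
Before skip: 3*k > -5 && k == 2*u - 3
Before data[k] := 2*u + k: 3*k > -5 && k == 2*u - 3
Before assert k + 3*data[k + 3] <= 3*k + vec[1] || u + 2*k - 3 >= 2*data[1] + 9: (3*data[k + 3] <= vec[1] + 2*k || 2*k + u >= 2*data[1] + 12) && 3*k > -5 && k == 2*u - 3
Before u := k: (3*data[k + 3] <= vec[1] + 2*k || 3*k >= 2*data[1] + 12) && 3*k > -5 && k == 3
The weakest precondition is (3*data[k + 3] <= vec[1] + 2*k || 3*k >= 2*data[1] + 12) && 3*k > -5 && k == 3.
Check whether (3*data[k + 3] <= vec[1] + 2*k || 3*k >= 2*data[1] + 10) && 3*k > -5 && k == 3 implies it.
Countermodel: at the initial state data = {[1] = -1, [6] = -1, elsewhere -1}, k = 3, vec = {[1] = -10, [6] = -10, elsewhere -10}, the precondition holds but the weakest precondition fails.
Answer: invalid


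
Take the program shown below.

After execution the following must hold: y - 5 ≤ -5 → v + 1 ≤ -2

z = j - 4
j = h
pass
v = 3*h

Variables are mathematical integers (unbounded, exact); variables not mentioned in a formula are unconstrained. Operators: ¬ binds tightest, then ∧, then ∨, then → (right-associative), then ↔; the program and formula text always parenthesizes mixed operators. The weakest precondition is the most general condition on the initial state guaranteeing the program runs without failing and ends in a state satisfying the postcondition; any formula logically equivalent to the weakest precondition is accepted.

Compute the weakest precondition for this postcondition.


Working backward. After the program, the postcondition y - 5 ≤ -5 → v + 1 ≤ -2 must hold; in canonical form it is y ≤ 0 → v ≤ -3.
Before v := 3*h: y ≤ 0 → 3*h ≤ -3
Before skip: y ≤ 0 → 3*h ≤ -3
Before j := h: y ≤ 0 → 3*h ≤ -3
Before z := j - 4: y ≤ 0 → 3*h ≤ -3
Answer: WP = y ≤ 0 → 3*h ≤ -3


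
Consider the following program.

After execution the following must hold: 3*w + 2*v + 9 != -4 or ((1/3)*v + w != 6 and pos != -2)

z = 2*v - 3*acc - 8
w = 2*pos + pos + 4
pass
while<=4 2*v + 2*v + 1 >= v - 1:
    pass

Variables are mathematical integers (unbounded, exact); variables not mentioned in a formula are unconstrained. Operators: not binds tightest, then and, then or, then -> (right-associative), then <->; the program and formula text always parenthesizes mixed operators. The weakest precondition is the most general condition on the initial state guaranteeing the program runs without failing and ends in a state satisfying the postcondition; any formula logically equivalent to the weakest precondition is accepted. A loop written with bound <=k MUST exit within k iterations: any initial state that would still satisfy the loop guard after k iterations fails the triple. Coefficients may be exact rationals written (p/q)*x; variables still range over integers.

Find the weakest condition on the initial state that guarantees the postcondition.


Working backward. After the program, the postcondition 3*w + 2*v + 9 != -4 or ((1/3)*v + w != 6 and pos != -2) must hold; in canonical form it is 2*v + 3*w != -13 or ((1/3)*v + w != 6 and pos != -2).
Before the loop (bound <=4), unroll the exhaustion recursion (WP_0 = exit-now case; WP_j = one more guarded iteration, up to j = 4):
  WP_0: (not (3*v >= -2)) and (2*v + 3*w != -13 or ((1/3)*v + w != 6 and pos != -2))
  WP_1: (3*v >= -2 -> ((not (3*v >= -2)) and (2*v + 3*w != -13 or ((1/3)*v + w != 6 and pos != -2)))) and ((not (3*v >= -2)) -> (2*v + 3*w != -13 or ((1/3)*v + w != 6 and pos != -2)))
  WP_2: (3*v >= -2 -> ((3*v >= -2 -> ((not (3*v >= -2)) and (2*v + 3*w != -13 or ((1/3)*v + w != 6 and pos != -2)))) and ((not (3*v >= -2)) -> (2*v + 3*w != -13 or ((1/3)*v + w != 6 and pos != -2))))) and ((not (3*v >= -2)) -> (2*v + 3*w != -13 or ((1/3)*v + w != 6 and pos != -2)))
  WP_3: (3*v >= -2 -> ((3*v >= -2 -> ((3*v >= -2 -> ((not (3*v >= -2)) and (2*v + 3*w != -13 or ((1/3)*v + w != 6 and pos != -2)))) and ((not (3*v >= -2)) -> (2*v + 3*w != -13 or ((1/3)*v + w != 6 and pos != -2))))) and ((not (3*v >= -2)) -> (2*v + 3*w != -13 or ((1/3)*v + w != 6 and pos != -2))))) and ((not (3*v >= -2)) -> (2*v + 3*w != -13 or ((1/3)*v + w != 6 and pos != -2)))
  WP_4: (3*v >= -2 -> ((3*v >= -2 -> ((3*v >= -2 -> ((3*v >= -2 -> ((not (3*v >= -2)) and (2*v + 3*w != -13 or ((1/3)*v + w != 6 and pos != -2)))) and ((not (3*v >= -2)) -> (2*v + 3*w != -13 or ((1/3)*v + w != 6 and pos != -2))))) and ((not (3*v >= -2)) -> (2*v + 3*w != -13 or ((1/3)*v + w != 6 and pos != -2))))) and ((not (3*v >= -2)) -> (2*v + 3*w != -13 or ((1/3)*v + w != 6 and pos != -2))))) and ((not (3*v >= -2)) -> (2*v + 3*w != -13 or ((1/3)*v + w != 6 and pos != -2)))
So before the loop: (3*v >= -2 -> ((3*v >= -2 -> ((3*v >= -2 -> ((3*v >= -2 -> ((not (3*v >= -2)) and (2*v + 3*w != -13 or ((1/3)*v + w != 6 and pos != -2)))) and ((not (3*v >= -2)) -> (2*v + 3*w != -13 or ((1/3)*v + w != 6 and pos != -2))))) and ((not (3*v >= -2)) -> (2*v + 3*w != -13 or ((1/3)*v + w != 6 and pos != -2))))) and ((not (3*v >= -2)) -> (2*v + 3*w != -13 or ((1/3)*v + w != 6 and pos != -2))))) and ((not (3*v >= -2)) -> (2*v + 3*w != -13 or ((1/3)*v + w != 6 and pos != -2)))
Before skip: (3*v >= -2 -> ((3*v >= -2 -> ((3*v >= -2 -> ((3*v >= -2 -> ((not (3*v >= -2)) and (2*v + 3*w != -13 or ((1/3)*v + w != 6 and pos != -2)))) and ((not (3*v >= -2)) -> (2*v + 3*w != -13 or ((1/3)*v + w != 6 and pos != -2))))) and ((not (3*v >= -2)) -> (2*v + 3*w != -13 or ((1/3)*v + w != 6 and pos != -2))))) and ((not (3*v >= -2)) -> (2*v + 3*w != -13 or ((1/3)*v + w != 6 and pos != -2))))) and ((not (3*v >= -2)) -> (2*v + 3*w != -13 or ((1/3)*v + w != 6 and pos != -2)))
Before w := 2*pos + pos + 4: (3*v >= -2 -> ((3*v >= -2 -> ((3*v >= -2 -> ((3*v >= -2 -> ((not (3*v >= -2)) and (9*pos + 2*v != -25 or (3*pos + (1/3)*v != 2 and pos != -2)))) and ((not (3*v >= -2)) -> (9*pos + 2*v != -25 or (3*pos + (1/3)*v != 2 and pos != -2))))) and ((not (3*v >= -2)) -> (9*pos + 2*v != -25 or (3*pos + (1/3)*v != 2 and pos != -2))))) and ((not (3*v >= -2)) -> (9*pos + 2*v != -25 or (3*pos + (1/3)*v != 2 and pos != -2))))) and ((not (3*v >= -2)) -> (9*pos + 2*v != -25 or (3*pos + (1/3)*v != 2 and pos != -2)))
Before z := 2*v - 3*acc - 8: (3*v >= -2 -> ((3*v >= -2 -> ((3*v >= -2 -> ((3*v >= -2 -> ((not (3*v >= -2)) and (9*pos + 2*v != -25 or (3*pos + (1/3)*v != 2 and pos != -2)))) and ((not (3*v >= -2)) -> (9*pos + 2*v != -25 or (3*pos + (1/3)*v != 2 and pos != -2))))) and ((not (3*v >= -2)) -> (9*pos + 2*v != -25 or (3*pos + (1/3)*v != 2 and pos != -2))))) and ((not (3*v >= -2)) -> (9*pos + 2*v != -25 or (3*pos + (1/3)*v != 2 and pos != -2))))) and ((not (3*v >= -2)) -> (9*pos + 2*v != -25 or (3*pos + (1/3)*v != 2 and pos != -2)))
Answer: WP = (3*v >= -2 -> ((3*v >= -2 -> ((3*v >= -2 -> ((3*v >= -2 -> ((not (3*v >= -2)) and (9*pos + 2*v != -25 or (3*pos + (1/3)*v != 2 and pos != -2)))) and ((not (3*v >= -2)) -> (9*pos + 2*v != -25 or (3*pos + (1/3)*v != 2 and pos != -2))))) and ((not (3*v >= -2)) -> (9*pos + 2*v != -25 or (3*pos + (1/3)*v != 2 and pos != -2))))) and ((not (3*v >= -2)) -> (9*pos + 2*v != -25 or (3*pos + (1/3)*v != 2 and pos != -2))))) and ((not (3*v >= -2)) -> (9*pos + 2*v != -25 or (3*pos + (1/3)*v != 2 and pos != -2)))


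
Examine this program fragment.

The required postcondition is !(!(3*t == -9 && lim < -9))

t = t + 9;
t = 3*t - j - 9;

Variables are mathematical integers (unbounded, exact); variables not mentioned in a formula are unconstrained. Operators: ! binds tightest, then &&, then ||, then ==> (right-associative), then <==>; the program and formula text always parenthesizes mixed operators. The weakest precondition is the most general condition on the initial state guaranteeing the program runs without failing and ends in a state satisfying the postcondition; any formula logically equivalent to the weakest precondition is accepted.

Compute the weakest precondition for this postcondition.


Working backward. After the program, the postcondition !(!(3*t == -9 && lim < -9)) must hold; in canonical form it is 3*t == -9 && lim < -9.
Before t := 3*t - j - 9: 9*t == 3*j + 18 && lim < -9
Before t := t + 9: 9*t == 3*j - 63 && lim < -9
Answer: WP = 9*t == 3*j - 63 && lim < -9


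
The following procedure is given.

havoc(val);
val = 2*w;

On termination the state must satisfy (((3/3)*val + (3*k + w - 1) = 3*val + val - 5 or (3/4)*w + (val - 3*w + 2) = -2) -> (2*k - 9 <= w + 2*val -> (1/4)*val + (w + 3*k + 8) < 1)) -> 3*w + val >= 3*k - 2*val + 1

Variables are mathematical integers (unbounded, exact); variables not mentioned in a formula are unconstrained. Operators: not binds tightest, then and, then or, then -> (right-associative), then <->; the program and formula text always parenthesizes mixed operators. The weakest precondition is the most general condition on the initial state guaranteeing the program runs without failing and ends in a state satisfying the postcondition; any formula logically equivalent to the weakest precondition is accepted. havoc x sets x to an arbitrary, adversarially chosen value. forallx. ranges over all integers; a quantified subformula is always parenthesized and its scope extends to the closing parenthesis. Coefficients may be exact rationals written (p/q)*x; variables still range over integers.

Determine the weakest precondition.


Working backward. After the program, the postcondition (((3/3)*val + (3*k + w - 1) = 3*val + val - 5 or (3/4)*w + (val - 3*w + 2) = -2) -> (2*k - 9 <= w + 2*val -> (1/4)*val + (w + 3*k + 8) < 1)) -> 3*w + val >= 3*k - 2*val + 1 must hold; in canonical form it is ((3*k + w = 3*val - 4 or val = (9/4)*w - 4) -> (2*k <= 2*val + w + 9 -> 3*k + (1/4)*val + w < -7)) -> 3*val + 3*w >= 3*k + 1.
Before val := 2*w: ((3*k = 5*w - 4 or (1/4)*w = 4) -> (2*k <= 5*w + 9 -> 3*k + (3/2)*w < -7)) -> 9*w >= 3*k + 1
Before havoc val: ((3*k = 5*w - 4 or (1/4)*w = 4) -> (2*k <= 5*w + 9 -> 3*k + (3/2)*w < -7)) -> 9*w >= 3*k + 1
Answer: WP = ((3*k = 5*w - 4 or (1/4)*w = 4) -> (2*k <= 5*w + 9 -> 3*k + (3/2)*w < -7)) -> 9*w >= 3*k + 1


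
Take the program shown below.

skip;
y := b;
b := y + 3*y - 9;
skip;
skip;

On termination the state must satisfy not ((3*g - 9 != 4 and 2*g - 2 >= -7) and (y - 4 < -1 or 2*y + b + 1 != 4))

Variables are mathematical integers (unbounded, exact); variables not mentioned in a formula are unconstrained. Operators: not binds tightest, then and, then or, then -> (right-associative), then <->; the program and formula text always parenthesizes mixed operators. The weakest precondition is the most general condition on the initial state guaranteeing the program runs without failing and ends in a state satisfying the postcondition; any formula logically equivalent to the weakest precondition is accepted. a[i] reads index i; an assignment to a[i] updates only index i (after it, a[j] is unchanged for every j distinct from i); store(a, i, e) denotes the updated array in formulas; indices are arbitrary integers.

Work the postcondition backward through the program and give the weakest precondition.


Working backward. After the program, the postcondition not ((3*g - 9 != 4 and 2*g - 2 >= -7) and (y - 4 < -1 or 2*y + b + 1 != 4)) must hold; in canonical form it is not (3*g != 13 and 2*g >= -5 and (y < 3 or b + 2*y != 3)).
Before skip: not (3*g != 13 and 2*g >= -5 and (y < 3 or b + 2*y != 3))
Before skip: not (3*g != 13 and 2*g >= -5 and (y < 3 or b + 2*y != 3))
Before b := y + 3*y - 9: not (3*g != 13 and 2*g >= -5 and (y < 3 or 6*y != 12))
Before y := b: not (3*g != 13 and 2*g >= -5 and (b < 3 or 6*b != 12))
Before skip: not (3*g != 13 and 2*g >= -5 and (b < 3 or 6*b != 12))
Answer: WP = not (3*g != 13 and 2*g >= -5 and (b < 3 or 6*b != 12))


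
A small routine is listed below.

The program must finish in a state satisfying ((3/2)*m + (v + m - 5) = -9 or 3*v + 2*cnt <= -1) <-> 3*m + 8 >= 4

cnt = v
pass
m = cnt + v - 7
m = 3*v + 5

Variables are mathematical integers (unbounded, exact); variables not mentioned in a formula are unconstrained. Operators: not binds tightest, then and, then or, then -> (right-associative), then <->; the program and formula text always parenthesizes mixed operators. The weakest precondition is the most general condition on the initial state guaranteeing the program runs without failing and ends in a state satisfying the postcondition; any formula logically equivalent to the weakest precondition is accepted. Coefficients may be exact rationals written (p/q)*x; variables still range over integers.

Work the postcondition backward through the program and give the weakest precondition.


Working backward. After the program, the postcondition ((3/2)*m + (v + m - 5) = -9 or 3*v + 2*cnt <= -1) <-> 3*m + 8 >= 4 must hold; in canonical form it is ((5/2)*m + v = -4 or 2*cnt + 3*v <= -1) <-> 3*m >= -4.
Before m := 3*v + 5: ((17/2)*v = -33/2 or 2*cnt + 3*v <= -1) <-> 9*v >= -19
Before m := cnt + v - 7: ((17/2)*v = -33/2 or 2*cnt + 3*v <= -1) <-> 9*v >= -19
Before skip: ((17/2)*v = -33/2 or 2*cnt + 3*v <= -1) <-> 9*v >= -19
Before cnt := v: ((17/2)*v = -33/2 or 5*v <= -1) <-> 9*v >= -19
Answer: WP = ((17/2)*v = -33/2 or 5*v <= -1) <-> 9*v >= -19


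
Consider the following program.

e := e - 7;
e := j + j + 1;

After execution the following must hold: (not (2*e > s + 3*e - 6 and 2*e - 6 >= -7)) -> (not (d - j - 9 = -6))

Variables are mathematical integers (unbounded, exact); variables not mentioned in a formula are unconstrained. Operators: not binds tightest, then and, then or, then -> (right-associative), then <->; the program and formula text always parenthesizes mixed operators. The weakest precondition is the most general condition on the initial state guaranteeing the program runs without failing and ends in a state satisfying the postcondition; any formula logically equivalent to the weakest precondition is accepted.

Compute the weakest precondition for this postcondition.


Working backward. After the program, the postcondition (not (2*e > s + 3*e - 6 and 2*e - 6 >= -7)) -> (not (d - j - 9 = -6)) must hold; in canonical form it is (not (e + s < 6 and 2*e >= -1)) -> (not (d = j + 3)).
Before e := j + j + 1: (not (2*j + s < 5 and 4*j >= -3)) -> (not (d = j + 3))
Before e := e - 7: (not (2*j + s < 5 and 4*j >= -3)) -> (not (d = j + 3))
Answer: WP = (not (2*j + s < 5 and 4*j >= -3)) -> (not (d = j + 3))


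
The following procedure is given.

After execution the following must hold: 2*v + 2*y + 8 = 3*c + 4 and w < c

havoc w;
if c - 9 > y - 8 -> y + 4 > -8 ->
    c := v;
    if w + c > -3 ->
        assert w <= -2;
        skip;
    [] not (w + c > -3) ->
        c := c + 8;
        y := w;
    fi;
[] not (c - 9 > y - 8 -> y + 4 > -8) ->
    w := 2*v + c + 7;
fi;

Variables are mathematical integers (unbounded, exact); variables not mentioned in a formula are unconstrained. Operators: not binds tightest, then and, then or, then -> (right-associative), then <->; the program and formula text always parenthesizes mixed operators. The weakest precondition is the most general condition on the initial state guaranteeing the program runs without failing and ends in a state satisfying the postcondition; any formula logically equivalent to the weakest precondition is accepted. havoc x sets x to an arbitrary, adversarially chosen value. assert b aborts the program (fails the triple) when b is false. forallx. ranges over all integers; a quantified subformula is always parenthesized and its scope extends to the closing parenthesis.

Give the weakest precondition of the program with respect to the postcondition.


Working backward. After the program, the postcondition 2*v + 2*y + 8 = 3*c + 4 and w < c must hold; in canonical form it is 2*v + 2*y = 3*c - 4 and w < c.
Then branch requires (v + w > -3 -> (w <= -2 and 2*y = v - 4 and w < v)) and ((not (v + w > -3)) -> (2*w = v + 20 and w < v + 8)); else branch requires 2*v + 2*y = 3*c - 4 and 2*v < -7.
Before the if: ((c > y + 1 -> y > -12) -> ((v + w > -3 -> (w <= -2 and 2*y = v - 4 and w < v)) and ((not (v + w > -3)) -> (2*w = v + 20 and w < v + 8)))) and ((not (c > y + 1 -> y > -12)) -> (2*v + 2*y = 3*c - 4 and 2*v < -7))
Before havoc w: forall w_1. (((c > y + 1 -> y > -12) -> ((v + w_1 > -3 -> (w_1 <= -2 and 2*y = v - 4 and w_1 < v)) and ((not (v + w_1 > -3)) -> (2*w_1 = v + 20 and w_1 < v + 8)))) and ((not (c > y + 1 -> y > -12)) -> (2*v + 2*y = 3*c - 4 and 2*v < -7)))
Answer: WP = forall w_1. (((c > y + 1 -> y > -12) -> ((v + w_1 > -3 -> (w_1 <= -2 and 2*y = v - 4 and w_1 < v)) and ((not (v + w_1 > -3)) -> (2*w_1 = v + 20 and w_1 < v + 8)))) and ((not (c > y + 1 -> y > -12)) -> (2*v + 2*y = 3*c - 4 and 2*v < -7)))


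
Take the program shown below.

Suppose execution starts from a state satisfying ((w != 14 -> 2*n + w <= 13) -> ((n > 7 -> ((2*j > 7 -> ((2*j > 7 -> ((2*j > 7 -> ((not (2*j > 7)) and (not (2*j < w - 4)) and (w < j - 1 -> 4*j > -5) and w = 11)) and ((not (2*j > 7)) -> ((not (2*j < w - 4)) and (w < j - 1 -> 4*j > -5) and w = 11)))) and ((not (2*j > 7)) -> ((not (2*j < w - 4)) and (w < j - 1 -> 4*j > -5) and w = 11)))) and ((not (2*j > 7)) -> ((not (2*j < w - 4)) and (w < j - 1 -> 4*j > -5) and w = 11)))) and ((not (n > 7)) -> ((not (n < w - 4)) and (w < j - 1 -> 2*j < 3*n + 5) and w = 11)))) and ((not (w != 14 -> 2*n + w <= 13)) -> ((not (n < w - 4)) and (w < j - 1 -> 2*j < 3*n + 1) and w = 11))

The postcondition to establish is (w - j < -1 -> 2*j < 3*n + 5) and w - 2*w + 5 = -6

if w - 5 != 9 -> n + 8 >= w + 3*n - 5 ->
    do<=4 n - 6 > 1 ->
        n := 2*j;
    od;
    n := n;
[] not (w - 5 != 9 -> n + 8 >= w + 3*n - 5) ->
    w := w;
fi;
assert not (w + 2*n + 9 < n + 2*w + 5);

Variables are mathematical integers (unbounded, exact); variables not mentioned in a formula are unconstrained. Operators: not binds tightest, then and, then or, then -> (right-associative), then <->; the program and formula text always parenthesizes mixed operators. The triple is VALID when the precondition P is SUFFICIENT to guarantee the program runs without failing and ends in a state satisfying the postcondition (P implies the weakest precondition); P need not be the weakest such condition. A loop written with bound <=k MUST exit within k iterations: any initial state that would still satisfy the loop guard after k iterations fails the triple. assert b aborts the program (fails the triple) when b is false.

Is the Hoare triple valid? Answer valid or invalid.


Working backward. After the program, the postcondition (w - j < -1 -> 2*j < 3*n + 5) and w - 2*w + 5 = -6 must hold; in canonical form it is (w < j - 1 -> 2*j < 3*n + 5) and w = 11.
Before assert not (w + 2*n + 9 < n + 2*w + 5): (not (n < w - 4)) and (w < j - 1 -> 2*j < 3*n + 5) and w = 11
Then branch requires (n > 7 -> ((2*j > 7 -> ((2*j > 7 -> ((2*j > 7 -> ((not (2*j > 7)) and (not (2*j < w - 4)) and (w < j - 1 -> 4*j > -5) and w = 11)) and ((not (2*j > 7)) -> ((not (2*j < w - 4)) and (w < j - 1 -> 4*j > -5) and w = 11)))) and ((not (2*j > 7)) -> ((not (2*j < w - 4)) and (w < j - 1 -> 4*j > -5) and w = 11)))) and ((not (2*j > 7)) -> ((not (2*j < w - 4)) and (w < j - 1 -> 4*j > -5) and w = 11)))) and ((not (n > 7)) -> ((not (n < w - 4)) and (w < j - 1 -> 2*j < 3*n + 5) and w = 11)); else branch requires (not (n < w - 4)) and (w < j - 1 -> 2*j < 3*n + 5) and w = 11.
Before the if: ((w != 14 -> 2*n + w <= 13) -> ((n > 7 -> ((2*j > 7 -> ((2*j > 7 -> ((2*j > 7 -> ((not (2*j > 7)) and (not (2*j < w - 4)) and (w < j - 1 -> 4*j > -5) and w = 11)) and ((not (2*j > 7)) -> ((not (2*j < w - 4)) and (w < j - 1 -> 4*j > -5) and w = 11)))) and ((not (2*j > 7)) -> ((not (2*j < w - 4)) and (w < j - 1 -> 4*j > -5) and w = 11)))) and ((not (2*j > 7)) -> ((not (2*j < w - 4)) and (w < j - 1 -> 4*j > -5) and w = 11)))) and ((not (n > 7)) -> ((not (n < w - 4)) and (w < j - 1 -> 2*j < 3*n + 5) and w = 11)))) and ((not (w != 14 -> 2*n + w <= 13)) -> ((not (n < w - 4)) and (w < j - 1 -> 2*j < 3*n + 5) and w = 11))
The weakest precondition is ((w != 14 -> 2*n + w <= 13) -> ((n > 7 -> ((2*j > 7 -> ((2*j > 7 -> ((2*j > 7 -> ((not (2*j > 7)) and (not (2*j < w - 4)) and (w < j - 1 -> 4*j > -5) and w = 11)) and ((not (2*j > 7)) -> ((not (2*j < w - 4)) and (w < j - 1 -> 4*j > -5) and w = 11)))) and ((not (2*j > 7)) -> ((not (2*j < w - 4)) and (w < j - 1 -> 4*j > -5) and w = 11)))) and ((not (2*j > 7)) -> ((not (2*j < w - 4)) and (w < j - 1 -> 4*j > -5) and w = 11)))) and ((not (n > 7)) -> ((not (n < w - 4)) and (w < j - 1 -> 2*j < 3*n + 5) and w = 11)))) and ((not (w != 14 -> 2*n + w <= 13)) -> ((not (n < w - 4)) and (w < j - 1 -> 2*j < 3*n + 5) and w = 11)).
Check whether ((w != 14 -> 2*n + w <= 13) -> ((n > 7 -> ((2*j > 7 -> ((2*j > 7 -> ((2*j > 7 -> ((not (2*j > 7)) and (not (2*j < w - 4)) and (w < j - 1 -> 4*j > -5) and w = 11)) and ((not (2*j > 7)) -> ((not (2*j < w - 4)) and (w < j - 1 -> 4*j > -5) and w = 11)))) and ((not (2*j > 7)) -> ((not (2*j < w - 4)) and (w < j - 1 -> 4*j > -5) and w = 11)))) and ((not (2*j > 7)) -> ((not (2*j < w - 4)) and (w < j - 1 -> 4*j > -5) and w = 11)))) and ((not (n > 7)) -> ((not (n < w - 4)) and (w < j - 1 -> 2*j < 3*n + 5) and w = 11)))) and ((not (w != 14 -> 2*n + w <= 13)) -> ((not (n < w - 4)) and (w < j - 1 -> 2*j < 3*n + 1) and w = 11)) implies it.
Every state satisfying the precondition satisfies the weakest precondition: the implication holds.
Answer: valid
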